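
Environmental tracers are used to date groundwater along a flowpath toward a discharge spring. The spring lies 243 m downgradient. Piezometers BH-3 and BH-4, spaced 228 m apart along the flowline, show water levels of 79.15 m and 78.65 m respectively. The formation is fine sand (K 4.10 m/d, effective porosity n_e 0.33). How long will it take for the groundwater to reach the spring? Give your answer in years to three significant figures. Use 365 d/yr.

24.4 years

Hydraulic gradient i = (79.15 − 78.65) / 228 = 0.50 / 228 = 0.002193
Specific discharge q = 4.10 × 0.002193 = 0.008991 m/d
v_s = q/n_e = 0.008991/0.33 = 0.02725 m/d
t = L / v = 243 / 0.02725 = 8919 d
   = 8919 / 365 = 24.4 yr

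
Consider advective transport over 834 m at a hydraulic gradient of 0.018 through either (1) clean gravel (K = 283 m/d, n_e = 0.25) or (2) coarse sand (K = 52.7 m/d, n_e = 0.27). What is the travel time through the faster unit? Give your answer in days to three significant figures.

40.9 days

Unit 1 (clean gravel): v = 283×0.018/0.25 = 20.38 m/d, t = 834/20.38 = 40.93 d
Unit 2 (coarse sand): v = 52.7×0.018/0.27 = 3.513 m/d, t = 834/3.513 = 237.4 d
Faster unit: t = 40.9 d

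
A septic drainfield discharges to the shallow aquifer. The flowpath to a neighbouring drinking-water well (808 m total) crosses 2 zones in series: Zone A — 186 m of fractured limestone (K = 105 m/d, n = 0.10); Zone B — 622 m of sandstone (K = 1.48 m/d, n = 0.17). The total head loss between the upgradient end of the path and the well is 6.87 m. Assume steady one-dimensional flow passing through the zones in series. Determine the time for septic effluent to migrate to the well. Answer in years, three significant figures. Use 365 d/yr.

20.9 years

Steady 1-D flow in series ⇒ the Darcy flux q is identical in every zone and the zone head losses add (resistances L/K in series).
Σ(L/K) = 186/105 + 622/1.48 = 1.771 + 420.3 = 422.0 d
q = ΔH / Σ(L/K) = 6.87 / 422.0 = 0.01628 m/d (same in every zone)
Zone A: v = q/n = 0.01628/0.10 = 0.1628 m/d → t_A = 186/0.1628 = 1143 d
Zone B: v = q/n = 0.01628/0.17 = 0.09575 m/d → t_B = 622/0.09575 = 6496 d
Total t = 1143 + 6496 = 7639 d
   = 7639 / 365 = 20.9 yr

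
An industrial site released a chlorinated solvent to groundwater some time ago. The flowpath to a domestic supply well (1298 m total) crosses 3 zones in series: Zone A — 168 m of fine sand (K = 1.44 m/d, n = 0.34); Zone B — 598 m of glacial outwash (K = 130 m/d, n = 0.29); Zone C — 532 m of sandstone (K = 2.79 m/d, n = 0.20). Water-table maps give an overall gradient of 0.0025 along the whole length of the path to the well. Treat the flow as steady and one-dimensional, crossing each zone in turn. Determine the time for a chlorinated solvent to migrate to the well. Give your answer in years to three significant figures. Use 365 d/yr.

88.7 years

Steady 1-D flow in series ⇒ the Darcy flux q is identical in every zone and the zone head losses add (resistances L/K in series).
Σ(L/K) = 168/1.44 + 598/130 + 532/2.79 = 116.7 + 4.600 + 190.7 = 311.9 d
K_eq = L_total / Σ(L/K) = 1298 / 311.9 = 4.161 m/d
q = K_eq · i = 4.161 × 0.0025 = 0.01040 m/d (same in every zone)
Zone A: v = q/n = 0.01040/0.34 = 0.03060 m/d → t_A = 168/0.03060 = 5491 d
Zone B: v = q/n = 0.01040/0.29 = 0.03587 m/d → t_B = 598/0.03587 = 16670 d
Zone C: v = q/n = 0.01040/0.20 = 0.05201 m/d → t_C = 532/0.05201 = 10230 d
Total t = 5491 + 16670 + 10230 = 32390 d
   = 32390 / 365 = 88.7 yr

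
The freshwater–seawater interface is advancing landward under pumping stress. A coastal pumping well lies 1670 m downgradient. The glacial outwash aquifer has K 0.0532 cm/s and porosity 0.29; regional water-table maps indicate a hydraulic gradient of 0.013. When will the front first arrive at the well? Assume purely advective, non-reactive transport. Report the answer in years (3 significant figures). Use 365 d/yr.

K = 0.0532 cm/s × 864 = 45.96 m/d
Specific discharge q = 45.96 × 0.013 = 0.5975 m/d
v = Ki/n = 45.96·0.013/0.29 = 2.060 m/d
t = L / v = 1670 / 2.060 = 810.5 d
   = 810.5 / 365 = 2.22 yr

2.22 years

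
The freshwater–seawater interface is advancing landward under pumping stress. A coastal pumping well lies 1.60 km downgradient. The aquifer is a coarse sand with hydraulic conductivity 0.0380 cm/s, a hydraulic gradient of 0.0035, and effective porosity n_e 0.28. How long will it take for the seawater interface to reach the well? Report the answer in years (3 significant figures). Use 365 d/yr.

10.7 years

K = 0.0380 cm/s × 864 = 32.83 m/d
Specific discharge q = 32.83 × 0.0035 = 0.1149 m/d
v = Ki/n = 32.83·0.0035/0.28 = 0.4104 m/d
L = 1.60 km = 1600 m
t = L / v = 1600 / 0.4104 = 3899 d
   = 3899 / 365 = 10.7 yr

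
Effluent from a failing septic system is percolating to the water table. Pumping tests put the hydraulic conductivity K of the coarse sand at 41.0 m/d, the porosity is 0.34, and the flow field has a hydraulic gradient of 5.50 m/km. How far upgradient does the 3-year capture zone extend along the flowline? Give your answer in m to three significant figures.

Darcy flux q = K·i = 41.0 × 0.0055 = 0.2255 m/d
Average linear velocity = 0.2255 / 0.34 = 0.6632 m/d
T = 3 yr × 365 = 1095 d
L = v × T = 0.6632 × 1095 = 726.2 m

726 m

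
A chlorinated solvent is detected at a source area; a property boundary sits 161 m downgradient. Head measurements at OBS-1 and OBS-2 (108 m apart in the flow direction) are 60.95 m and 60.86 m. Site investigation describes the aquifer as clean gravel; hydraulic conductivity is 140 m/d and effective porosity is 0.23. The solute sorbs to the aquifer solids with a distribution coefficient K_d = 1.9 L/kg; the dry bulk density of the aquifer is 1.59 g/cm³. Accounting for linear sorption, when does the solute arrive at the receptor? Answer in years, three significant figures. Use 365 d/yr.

Hydraulic gradient i = (60.95 − 60.86) / 108 = 0.09 / 108 = 8.333e-4
q = Ki = 140 × 8.333e-4 = 0.1167 m/d
v_s = q/n_e = 0.1167/0.23 = 0.5072 m/d
Retardation R = 1 + ρ_b·K_d/n = 1 + 1.59×1.9/0.23 = 14.13
Contaminant velocity v_c = v/R = 0.5072/14.13 = 0.03589 m/d
t = L/v_c = 161/0.03589 = 4486 d
   = 4486/365 = 12.3 yr

12.3 years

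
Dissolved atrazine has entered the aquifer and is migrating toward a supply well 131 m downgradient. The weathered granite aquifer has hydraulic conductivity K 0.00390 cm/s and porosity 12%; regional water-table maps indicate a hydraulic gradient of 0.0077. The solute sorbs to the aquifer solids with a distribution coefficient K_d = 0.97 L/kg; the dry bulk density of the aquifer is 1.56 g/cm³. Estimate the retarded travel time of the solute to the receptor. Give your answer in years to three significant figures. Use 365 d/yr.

22.6 years

K = 0.00390 cm/s × 864 = 3.370 m/d
Darcy flux q = K·i = 3.370 × 0.0077 = 0.02595 m/d
Seepage velocity v = q / n = 0.02595 / 0.12 = 0.2162 m/d
Retardation R = 1 + ρ_b·K_d/n = 1 + 1.56×0.97/0.12 = 13.61
Contaminant velocity v_c = v/R = 0.2162/13.61 = 0.01589 m/d
t = L/v_c = 131/0.01589 = 8246 d
   = 8246/365 = 22.6 yr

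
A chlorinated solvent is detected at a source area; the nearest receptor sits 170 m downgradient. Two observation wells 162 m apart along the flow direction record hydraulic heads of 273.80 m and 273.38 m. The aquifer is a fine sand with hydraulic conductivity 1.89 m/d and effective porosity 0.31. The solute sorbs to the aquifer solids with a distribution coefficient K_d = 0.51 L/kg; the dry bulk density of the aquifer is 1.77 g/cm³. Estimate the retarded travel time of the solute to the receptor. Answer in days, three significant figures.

42100 days

Hydraulic gradient i = (273.80 − 273.38) / 162 = 0.42 / 162 = 0.002593
q = Ki = 1.89 × 0.002593 = 0.004900 m/d
Seepage velocity v = q / n = 0.004900 / 0.31 = 0.01581 m/d
Retardation R = 1 + ρ_b·K_d/n = 1 + 1.77×0.51/0.31 = 3.912
Contaminant velocity v_c = v/R = 0.01581/3.912 = 0.004041 m/d
t = L/v_c = 170/0.004041 = 42070 d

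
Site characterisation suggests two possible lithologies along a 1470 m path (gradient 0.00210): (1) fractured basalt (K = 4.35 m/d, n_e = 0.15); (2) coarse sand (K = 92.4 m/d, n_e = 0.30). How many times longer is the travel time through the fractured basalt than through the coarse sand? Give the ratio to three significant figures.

Unit 1 (fractured basalt): v = 4.35×0.0021/0.15 = 0.06090 m/d, t = 1470/0.06090 = 24140 d
Unit 2 (coarse sand): v = 92.4×0.0021/0.30 = 0.6468 m/d, t = 1470/0.6468 = 2273 d
t(fractured basalt) / t(coarse sand) = 24140/2273 = 10.6

10.6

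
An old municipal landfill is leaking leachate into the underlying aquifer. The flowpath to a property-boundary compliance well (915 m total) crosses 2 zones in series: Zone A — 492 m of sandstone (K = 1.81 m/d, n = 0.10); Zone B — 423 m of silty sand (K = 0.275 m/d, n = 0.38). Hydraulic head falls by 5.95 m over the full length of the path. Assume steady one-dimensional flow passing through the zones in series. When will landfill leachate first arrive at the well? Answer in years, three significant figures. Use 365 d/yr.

175 years

Steady 1-D flow in series ⇒ the Darcy flux q is identical in every zone and the zone head losses add (resistances L/K in series).
Σ(L/K) = 492/1.81 + 423/0.275 = 271.8 + 1538 = 1810 d
q = ΔH / Σ(L/K) = 5.95 / 1810 = 0.003287 m/d (same in every zone)
Zone A: v = q/n = 0.003287/0.10 = 0.03287 m/d → t_A = 492/0.03287 = 14970 d
Zone B: v = q/n = 0.003287/0.38 = 0.008651 m/d → t_B = 423/0.008651 = 48900 d
Total t = 14970 + 48900 = 63860 d
   = 63860 / 365 = 175 yr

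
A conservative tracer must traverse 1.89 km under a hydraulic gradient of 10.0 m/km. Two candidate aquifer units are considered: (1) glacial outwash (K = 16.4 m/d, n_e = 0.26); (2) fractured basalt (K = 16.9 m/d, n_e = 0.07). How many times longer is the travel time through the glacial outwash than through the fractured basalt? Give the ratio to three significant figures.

3.83

Unit 1 (glacial outwash): v = 16.4×0.010/0.26 = 0.6308 m/d, t = 1890/0.6308 = 2996 d
Unit 2 (fractured basalt): v = 16.9×0.010/0.07 = 2.414 m/d, t = 1890/2.414 = 782.8 d
t(glacial outwash) / t(fractured basalt) = 2996/782.8 = 3.83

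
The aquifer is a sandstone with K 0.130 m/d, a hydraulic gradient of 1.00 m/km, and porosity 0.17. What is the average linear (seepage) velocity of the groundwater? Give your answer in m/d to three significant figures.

7.65e-4 m/d

q = Ki = 0.130 × 0.0010 = 1.300e-4 m/d
v_s = q/n_e = 1.300e-4/0.17 = 7.647e-4 m/d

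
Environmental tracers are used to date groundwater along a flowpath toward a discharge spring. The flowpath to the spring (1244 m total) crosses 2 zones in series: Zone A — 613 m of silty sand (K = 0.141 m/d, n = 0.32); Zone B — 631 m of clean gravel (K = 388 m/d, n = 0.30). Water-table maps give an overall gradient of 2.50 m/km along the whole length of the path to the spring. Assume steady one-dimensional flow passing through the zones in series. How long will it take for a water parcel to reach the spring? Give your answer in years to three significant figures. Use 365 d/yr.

For zones in series the flux q is common to all zones; the equivalent conductivity is the harmonic (thickness-weighted) mean, K_eq = L_total / Σ(L_j/K_j).
Σ(L/K) = 613/0.141 + 631/388 = 4348 + 1.626 = 4349 d
K_eq = L_total / Σ(L/K) = 1244 / 4349 = 0.2860 m/d
q = K_eq · i = 0.2860 × 0.0025 = 7.151e-4 m/d (same in every zone)
Zone A: v = q/n = 7.151e-4/0.32 = 0.002235 m/d → t_A = 613/0.002235 = 274300 d
Zone B: v = q/n = 7.151e-4/0.30 = 0.002384 m/d → t_B = 631/0.002384 = 264700 d
Total t = 274300 + 264700 = 539000 d
   = 539000 / 365 = 1480 yr

1480 years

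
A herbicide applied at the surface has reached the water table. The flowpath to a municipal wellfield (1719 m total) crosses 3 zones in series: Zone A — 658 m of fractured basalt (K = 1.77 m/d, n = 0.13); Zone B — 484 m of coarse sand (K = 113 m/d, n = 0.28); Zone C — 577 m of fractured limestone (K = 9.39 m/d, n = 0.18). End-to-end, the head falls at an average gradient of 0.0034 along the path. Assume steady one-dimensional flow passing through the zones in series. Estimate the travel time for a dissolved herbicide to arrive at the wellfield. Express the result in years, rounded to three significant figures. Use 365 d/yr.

Steady 1-D flow in series ⇒ the Darcy flux q is identical in every zone and the zone head losses add (resistances L/K in series).
Σ(L/K) = 658/1.77 + 484/113 + 577/9.39 = 371.8 + 4.283 + 61.45 = 437.5 d
K_eq = L_total / Σ(L/K) = 1719 / 437.5 = 3.929 m/d
q = K_eq · i = 3.929 × 0.0034 = 0.01336 m/d (same in every zone)
Zone A: v = q/n = 0.01336/0.13 = 0.1028 m/d → t_A = 658/0.1028 = 6403 d
Zone B: v = q/n = 0.01336/0.28 = 0.04771 m/d → t_B = 484/0.04771 = 10140 d
Zone C: v = q/n = 0.01336/0.18 = 0.07422 m/d → t_C = 577/0.07422 = 7774 d
Total t = 6403 + 10140 + 7774 = 24320 d
   = 24320 / 365 = 66.6 yr

66.6 years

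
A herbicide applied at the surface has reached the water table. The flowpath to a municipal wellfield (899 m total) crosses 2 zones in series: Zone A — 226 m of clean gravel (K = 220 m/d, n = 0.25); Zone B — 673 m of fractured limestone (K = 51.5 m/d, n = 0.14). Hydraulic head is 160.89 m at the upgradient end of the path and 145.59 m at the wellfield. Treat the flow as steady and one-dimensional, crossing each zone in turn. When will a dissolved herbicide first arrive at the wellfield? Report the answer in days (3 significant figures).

Total head drop ΔH = 160.89 − 145.59 = 15.30 m
Continuity: the same q passes through each zone, so ΔH = q·Σ(L_j/K_j) — the zones act as resistances in series.
Σ(L/K) = 226/220 + 673/51.5 = 1.027 + 13.07 = 14.10 d
q = ΔH / Σ(L/K) = 15.30 / 14.10 = 1.085 m/d (same in every zone)
Zone A: v = q/n = 1.085/0.25 = 4.342 m/d → t_A = 226/4.342 = 52.05 d
Zone B: v = q/n = 1.085/0.14 = 7.753 m/d → t_B = 673/7.753 = 86.80 d
Total t = 52.05 + 86.80 = 138.9 d

139 days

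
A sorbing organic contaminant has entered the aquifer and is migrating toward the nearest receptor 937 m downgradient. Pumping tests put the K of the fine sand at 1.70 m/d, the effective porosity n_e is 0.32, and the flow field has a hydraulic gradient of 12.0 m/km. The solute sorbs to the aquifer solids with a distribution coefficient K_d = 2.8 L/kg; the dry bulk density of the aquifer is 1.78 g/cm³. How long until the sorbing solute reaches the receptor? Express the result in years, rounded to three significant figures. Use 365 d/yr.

Specific discharge q = 1.70 × 0.012 = 0.02040 m/d
v = Ki/n = 1.70·0.012/0.32 = 0.06375 m/d
Retardation R = 1 + ρ_b·K_d/n = 1 + 1.78×2.8/0.32 = 16.58
Contaminant velocity v_c = v/R = 0.06375/16.58 = 0.003846 m/d
t = L/v_c = 937/0.003846 = 243600 d
   = 243600/365 = 667 yr

667 years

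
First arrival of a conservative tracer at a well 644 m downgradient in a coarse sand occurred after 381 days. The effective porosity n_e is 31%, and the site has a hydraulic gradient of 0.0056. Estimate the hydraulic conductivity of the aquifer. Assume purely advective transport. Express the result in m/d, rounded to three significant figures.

v = L / t = 644 / 381 = 1.690 m/d
K = v · n / i = 1.690 × 0.31 / 0.0056 = 93.6 m/d

93.6 m/d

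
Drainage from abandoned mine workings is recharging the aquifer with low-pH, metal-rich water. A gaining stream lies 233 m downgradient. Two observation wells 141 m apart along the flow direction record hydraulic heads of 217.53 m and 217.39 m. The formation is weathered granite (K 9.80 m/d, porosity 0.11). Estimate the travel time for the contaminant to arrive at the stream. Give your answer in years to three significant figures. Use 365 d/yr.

7.22 years

Hydraulic gradient i = (217.53 − 217.39) / 141 = 0.14 / 141 = 9.929e-4
Specific discharge q = 9.80 × 9.929e-4 = 0.009730 m/d
v = Ki/n = 9.80·9.929e-4/0.11 = 0.08846 m/d
t = L / v = 233 / 0.08846 = 2634 d
   = 2634 / 365 = 7.22 yr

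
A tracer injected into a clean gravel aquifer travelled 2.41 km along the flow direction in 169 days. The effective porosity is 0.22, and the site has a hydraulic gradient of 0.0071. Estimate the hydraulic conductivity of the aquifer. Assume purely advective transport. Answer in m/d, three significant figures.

L = 2.41 km = 2410 m
v = L / t = 2410 / 169 = 14.26 m/d
K = v · n / i = 14.26 × 0.22 / 0.0071 = 442 m/d

442 m/d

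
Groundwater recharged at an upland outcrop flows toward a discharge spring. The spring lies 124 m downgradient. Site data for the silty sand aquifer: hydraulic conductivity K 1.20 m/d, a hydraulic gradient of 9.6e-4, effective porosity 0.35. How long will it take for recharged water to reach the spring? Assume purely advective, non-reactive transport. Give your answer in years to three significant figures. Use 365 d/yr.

q = Ki = 1.20 × 9.6e-4 = 0.001152 m/d
v_s = q/n_e = 0.001152/0.35 = 0.003291 m/d
t = L / v = 124 / 0.003291 = 37670 d
   = 37670 / 365 = 103 yr

103 years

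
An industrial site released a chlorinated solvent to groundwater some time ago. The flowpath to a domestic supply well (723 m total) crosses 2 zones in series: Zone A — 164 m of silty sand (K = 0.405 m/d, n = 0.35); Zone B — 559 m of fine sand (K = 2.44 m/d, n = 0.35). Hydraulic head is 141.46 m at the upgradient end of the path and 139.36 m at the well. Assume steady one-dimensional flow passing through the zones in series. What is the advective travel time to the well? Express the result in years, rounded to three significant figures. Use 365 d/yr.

209 years

Total head drop ΔH = 141.46 − 139.36 = 2.10 m
Continuity: the same q passes through each zone, so ΔH = q·Σ(L_j/K_j) — the zones act as resistances in series.
Σ(L/K) = 164/0.405 + 559/2.44 = 404.9 + 229.1 = 634.0 d
q = ΔH / Σ(L/K) = 2.10 / 634.0 = 0.003312 m/d (same in every zone)
Zone A: v = q/n = 0.003312/0.35 = 0.009463 m/d → t_A = 164/0.009463 = 17330 d
Zone B: v = q/n = 0.003312/0.35 = 0.009463 m/d → t_B = 559/0.009463 = 59070 d
Total t = 17330 + 59070 = 76400 d
   = 76400 / 365 = 209 yr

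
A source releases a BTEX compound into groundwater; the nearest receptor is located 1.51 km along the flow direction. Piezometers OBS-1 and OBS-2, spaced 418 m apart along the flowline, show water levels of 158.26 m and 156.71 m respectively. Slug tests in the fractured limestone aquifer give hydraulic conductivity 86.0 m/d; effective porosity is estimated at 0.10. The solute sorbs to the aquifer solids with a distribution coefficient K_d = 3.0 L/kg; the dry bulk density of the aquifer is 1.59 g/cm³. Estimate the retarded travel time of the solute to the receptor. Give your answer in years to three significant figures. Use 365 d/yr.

63.2 years

Hydraulic gradient i = (158.26 − 156.71) / 418 = 1.55 / 418 = 0.003708
Darcy flux q = K·i = 86.0 × 0.003708 = 0.3189 m/d
v_s = q/n_e = 0.3189/0.10 = 3.189 m/d
Retardation R = 1 + ρ_b·K_d/n = 1 + 1.59×3.0/0.10 = 48.70
Contaminant velocity v_c = v/R = 3.189/48.70 = 0.06548 m/d
L = 1.51 km = 1510 m
t = L/v_c = 1510/0.06548 = 23060 d
   = 23060/365 = 63.2 yr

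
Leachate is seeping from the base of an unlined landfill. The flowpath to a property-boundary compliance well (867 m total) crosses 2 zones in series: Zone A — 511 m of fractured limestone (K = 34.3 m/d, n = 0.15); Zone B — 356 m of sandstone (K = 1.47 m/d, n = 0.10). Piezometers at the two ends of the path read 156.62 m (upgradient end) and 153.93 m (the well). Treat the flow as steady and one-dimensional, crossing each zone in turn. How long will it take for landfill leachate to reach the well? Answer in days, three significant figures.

Total head drop ΔH = 156.62 − 153.93 = 2.69 m
Steady 1-D flow in series ⇒ the Darcy flux q is identical in every zone and the zone head losses add (resistances L/K in series).
Σ(L/K) = 511/34.3 + 356/1.47 = 14.90 + 242.2 = 257.1 d
q = ΔH / Σ(L/K) = 2.69 / 257.1 = 0.01046 m/d (same in every zone)
Zone A: v = q/n = 0.01046/0.15 = 0.06976 m/d → t_A = 511/0.06976 = 7325 d
Zone B: v = q/n = 0.01046/0.10 = 0.1046 m/d → t_B = 356/0.1046 = 3402 d
Total t = 7325 + 3402 = 10730 d

10700 days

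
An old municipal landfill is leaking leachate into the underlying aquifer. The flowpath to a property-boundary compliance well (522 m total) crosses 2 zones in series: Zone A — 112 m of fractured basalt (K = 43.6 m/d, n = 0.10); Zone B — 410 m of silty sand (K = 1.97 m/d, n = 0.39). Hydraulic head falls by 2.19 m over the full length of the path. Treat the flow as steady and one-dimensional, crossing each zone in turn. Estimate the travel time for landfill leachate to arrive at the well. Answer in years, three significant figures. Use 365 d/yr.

45.1 years

Steady 1-D flow in series ⇒ the Darcy flux q is identical in every zone and the zone head losses add (resistances L/K in series).
Σ(L/K) = 112/43.6 + 410/1.97 = 2.569 + 208.1 = 210.7 d
q = ΔH / Σ(L/K) = 2.19 / 210.7 = 0.01039 m/d (same in every zone)
Zone A: v = q/n = 0.01039/0.10 = 0.1039 m/d → t_A = 112/0.1039 = 1078 d
Zone B: v = q/n = 0.01039/0.39 = 0.02665 m/d → t_B = 410/0.02665 = 15380 d
Total t = 1078 + 15380 = 16460 d
   = 16460 / 365 = 45.1 yr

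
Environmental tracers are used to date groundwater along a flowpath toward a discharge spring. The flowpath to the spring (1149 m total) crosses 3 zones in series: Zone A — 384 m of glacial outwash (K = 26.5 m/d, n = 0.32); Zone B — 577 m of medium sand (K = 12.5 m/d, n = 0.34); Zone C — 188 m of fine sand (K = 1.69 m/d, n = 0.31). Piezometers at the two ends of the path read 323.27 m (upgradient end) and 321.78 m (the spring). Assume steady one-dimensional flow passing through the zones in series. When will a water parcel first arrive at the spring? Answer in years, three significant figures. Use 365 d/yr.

Total head drop ΔH = 323.27 − 321.78 = 1.49 m
Steady 1-D flow in series ⇒ the Darcy flux q is identical in every zone and the zone head losses add (resistances L/K in series).
Σ(L/K) = 384/26.5 + 577/12.5 + 188/1.69 = 14.49 + 46.16 + 111.2 = 171.9 d
q = ΔH / Σ(L/K) = 1.49 / 171.9 = 0.008668 m/d (same in every zone)
Zone A: v = q/n = 0.008668/0.32 = 0.02709 m/d → t_A = 384/0.02709 = 14180 d
Zone B: v = q/n = 0.008668/0.34 = 0.02549 m/d → t_B = 577/0.02549 = 22630 d
Zone C: v = q/n = 0.008668/0.31 = 0.02796 m/d → t_C = 188/0.02796 = 6723 d
Total t = 14180 + 22630 + 6723 = 43530 d
   = 43530 / 365 = 119 yr

119 years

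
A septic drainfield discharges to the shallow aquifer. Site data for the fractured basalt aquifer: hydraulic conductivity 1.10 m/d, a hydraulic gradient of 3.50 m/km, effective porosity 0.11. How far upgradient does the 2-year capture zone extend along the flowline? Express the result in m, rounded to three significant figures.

q = Ki = 1.10 × 0.0035 = 0.003850 m/d
v_s = q/n_e = 0.003850/0.11 = 0.03500 m/d
T = 2 yr × 365 = 730 d
L = v × T = 0.03500 × 730 = 25.55 m

25.6 m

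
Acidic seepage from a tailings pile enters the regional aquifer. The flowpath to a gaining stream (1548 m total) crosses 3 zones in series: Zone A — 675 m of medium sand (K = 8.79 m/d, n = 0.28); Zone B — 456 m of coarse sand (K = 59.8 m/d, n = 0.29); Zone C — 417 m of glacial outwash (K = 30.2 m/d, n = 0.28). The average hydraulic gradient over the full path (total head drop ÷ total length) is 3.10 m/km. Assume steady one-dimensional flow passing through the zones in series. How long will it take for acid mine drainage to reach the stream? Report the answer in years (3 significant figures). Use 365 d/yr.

Continuity: the same q passes through each zone, so ΔH = q·Σ(L_j/K_j) — the zones act as resistances in series.
Σ(L/K) = 675/8.79 + 456/59.8 + 417/30.2 = 76.79 + 7.625 + 13.81 = 98.23 d
K_eq = L_total / Σ(L/K) = 1548 / 98.23 = 15.76 m/d
q = K_eq · i = 15.76 × 0.0031 = 0.04886 m/d (same in every zone)
Zone A: v = q/n = 0.04886/0.28 = 0.1745 m/d → t_A = 675/0.1745 = 3869 d
Zone B: v = q/n = 0.04886/0.29 = 0.1685 m/d → t_B = 456/0.1685 = 2707 d
Zone C: v = q/n = 0.04886/0.28 = 0.1745 m/d → t_C = 417/0.1745 = 2390 d
Total t = 3869 + 2707 + 2390 = 8965 d
   = 8965 / 365 = 24.6 yr

24.6 years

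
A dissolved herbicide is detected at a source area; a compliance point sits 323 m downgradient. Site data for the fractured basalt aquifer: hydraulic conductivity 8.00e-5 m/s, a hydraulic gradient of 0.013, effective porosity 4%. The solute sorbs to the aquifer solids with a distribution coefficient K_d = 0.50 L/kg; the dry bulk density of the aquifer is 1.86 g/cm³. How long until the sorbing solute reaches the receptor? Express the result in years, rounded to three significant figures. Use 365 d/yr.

K = 8.00e-5 m/s × 86400 s/d = 6.912 m/d
Specific discharge q = 6.912 × 0.013 = 0.08986 m/d
v = Ki/n = 6.912·0.013/0.04 = 2.246 m/d
Retardation R = 1 + ρ_b·K_d/n = 1 + 1.86×0.50/0.04 = 24.25
Contaminant velocity v_c = v/R = 2.246/24.25 = 0.09264 m/d
t = L/v_c = 323/0.09264 = 3487 d
   = 3487/365 = 9.55 yr

9.55 years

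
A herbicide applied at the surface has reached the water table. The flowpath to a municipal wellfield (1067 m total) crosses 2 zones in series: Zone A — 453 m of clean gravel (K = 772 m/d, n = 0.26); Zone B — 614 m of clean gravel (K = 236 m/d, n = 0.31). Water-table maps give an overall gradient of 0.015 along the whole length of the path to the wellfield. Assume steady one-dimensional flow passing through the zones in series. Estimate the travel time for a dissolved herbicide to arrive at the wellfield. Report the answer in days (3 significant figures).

Steady 1-D flow in series ⇒ the Darcy flux q is identical in every zone and the zone head losses add (resistances L/K in series).
Σ(L/K) = 453/772 + 614/236 = 0.5868 + 2.602 = 3.188 d
K_eq = L_total / Σ(L/K) = 1067 / 3.188 = 334.6 m/d
q = K_eq · i = 334.6 × 0.015 = 5.020 m/d (same in every zone)
Zone A: v = q/n = 5.020/0.26 = 19.31 m/d → t_A = 453/19.31 = 23.46 d
Zone B: v = q/n = 5.020/0.31 = 16.19 m/d → t_B = 614/16.19 = 37.92 d
Total t = 23.46 + 37.92 = 61.38 d

61.4 days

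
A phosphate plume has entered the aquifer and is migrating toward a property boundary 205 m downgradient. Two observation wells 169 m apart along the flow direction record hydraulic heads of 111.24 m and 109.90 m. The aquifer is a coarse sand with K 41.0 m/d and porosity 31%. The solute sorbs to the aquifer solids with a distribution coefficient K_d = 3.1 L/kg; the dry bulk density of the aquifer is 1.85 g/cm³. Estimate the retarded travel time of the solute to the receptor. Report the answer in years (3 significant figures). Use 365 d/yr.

Hydraulic gradient i = (111.24 − 109.90) / 169 = 1.34 / 169 = 0.007929
Darcy flux q = K·i = 41.0 × 0.007929 = 0.3251 m/d
v_s = q/n_e = 0.3251/0.31 = 1.049 m/d
Retardation R = 1 + ρ_b·K_d/n = 1 + 1.85×3.1/0.31 = 19.50
Contaminant velocity v_c = v/R = 1.049/19.50 = 0.05378 m/d
t = L/v_c = 205/0.05378 = 3812 d
   = 3812/365 = 10.4 yr

10.4 years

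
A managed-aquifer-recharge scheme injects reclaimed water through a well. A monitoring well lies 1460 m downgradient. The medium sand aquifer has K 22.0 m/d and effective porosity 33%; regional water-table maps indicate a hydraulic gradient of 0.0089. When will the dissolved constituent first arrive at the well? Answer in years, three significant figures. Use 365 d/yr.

Specific discharge q = 22.0 × 0.0089 = 0.1958 m/d
Seepage velocity v = q / n = 0.1958 / 0.33 = 0.5933 m/d
t = L / v = 1460 / 0.5933 = 2461 d
   = 2461 / 365 = 6.74 yr

6.74 years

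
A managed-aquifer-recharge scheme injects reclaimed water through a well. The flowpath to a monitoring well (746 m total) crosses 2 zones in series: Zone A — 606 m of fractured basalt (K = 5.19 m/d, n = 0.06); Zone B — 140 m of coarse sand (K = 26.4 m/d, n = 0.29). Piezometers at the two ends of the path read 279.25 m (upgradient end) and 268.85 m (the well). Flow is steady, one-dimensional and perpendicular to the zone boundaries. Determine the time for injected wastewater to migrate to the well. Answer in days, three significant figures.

Total head drop ΔH = 279.25 − 268.85 = 10.40 m
Steady 1-D flow in series ⇒ the Darcy flux q is identical in every zone and the zone head losses add (resistances L/K in series).
Σ(L/K) = 606/5.19 + 140/26.4 = 116.8 + 5.303 = 122.1 d
q = ΔH / Σ(L/K) = 10.40 / 122.1 = 0.08520 m/d (same in every zone)
Zone A: v = q/n = 0.08520/0.06 = 1.420 m/d → t_A = 606/1.420 = 426.8 d
Zone B: v = q/n = 0.08520/0.29 = 0.2938 m/d → t_B = 140/0.2938 = 476.5 d
Total t = 426.8 + 476.5 = 903.3 d

903 days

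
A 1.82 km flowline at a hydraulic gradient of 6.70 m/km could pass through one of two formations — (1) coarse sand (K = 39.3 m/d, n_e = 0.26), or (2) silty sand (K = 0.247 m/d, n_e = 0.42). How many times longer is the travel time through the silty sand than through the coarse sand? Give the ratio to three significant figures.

257

Unit 1 (coarse sand): v = 39.3×0.0067/0.26 = 1.013 m/d, t = 1820/1.013 = 1797 d
Unit 2 (silty sand): v = 0.247×0.0067/0.42 = 0.003940 m/d, t = 1820/0.003940 = 461900 d
t(silty sand) / t(coarse sand) = 461900/1797 = 257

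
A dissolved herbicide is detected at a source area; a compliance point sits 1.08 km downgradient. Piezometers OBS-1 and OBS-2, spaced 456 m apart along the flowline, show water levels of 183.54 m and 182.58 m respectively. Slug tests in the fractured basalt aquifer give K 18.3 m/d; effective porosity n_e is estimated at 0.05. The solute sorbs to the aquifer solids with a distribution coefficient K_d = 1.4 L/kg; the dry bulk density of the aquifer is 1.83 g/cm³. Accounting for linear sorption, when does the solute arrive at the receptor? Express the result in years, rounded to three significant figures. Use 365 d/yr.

201 years

Hydraulic gradient i = (183.54 − 182.58) / 456 = 0.96 / 456 = 0.002105
Darcy flux q = K·i = 18.3 × 0.002105 = 0.03853 m/d
v_s = q/n_e = 0.03853/0.05 = 0.7705 m/d
Retardation R = 1 + ρ_b·K_d/n = 1 + 1.83×1.4/0.05 = 52.24
Contaminant velocity v_c = v/R = 0.7705/52.24 = 0.01475 m/d
L = 1.08 km = 1080 m
t = L/v_c = 1080/0.01475 = 73220 d
   = 73220/365 = 201 yr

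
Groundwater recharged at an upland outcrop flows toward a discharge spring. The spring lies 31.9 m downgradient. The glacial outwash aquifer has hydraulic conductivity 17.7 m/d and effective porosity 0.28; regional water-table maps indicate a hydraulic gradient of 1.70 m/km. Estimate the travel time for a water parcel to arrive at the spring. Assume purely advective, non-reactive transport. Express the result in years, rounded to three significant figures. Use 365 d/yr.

q = Ki = 17.7 × 0.0017 = 0.03009 m/d
Seepage velocity v = q / n = 0.03009 / 0.28 = 0.1075 m/d
t = L / v = 31.9 / 0.1075 = 296.8 d
   = 296.8 / 365 = 0.813 yr

0.813 years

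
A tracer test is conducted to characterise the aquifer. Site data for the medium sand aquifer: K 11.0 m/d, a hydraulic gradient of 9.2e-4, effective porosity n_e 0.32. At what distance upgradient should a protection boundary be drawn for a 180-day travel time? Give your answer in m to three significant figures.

Specific discharge q = 11.0 × 9.2e-4 = 0.01012 m/d
v = Ki/n = 11.0·9.2e-4/0.32 = 0.03163 m/d
L = v × T = 0.03163 × 180 = 5.693 m

5.69 m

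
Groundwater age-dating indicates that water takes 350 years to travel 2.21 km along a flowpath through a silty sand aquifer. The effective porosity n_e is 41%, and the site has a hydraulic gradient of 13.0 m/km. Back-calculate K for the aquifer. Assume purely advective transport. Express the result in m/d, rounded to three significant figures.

t = 350 years = 127800 d
L = 2.21 km = 2210 m
v = L / t = 2210 / 127800 = 0.01730 m/d
K = v · n / i = 0.01730 × 0.41 / 0.013 = 0.546 m/d

0.546 m/d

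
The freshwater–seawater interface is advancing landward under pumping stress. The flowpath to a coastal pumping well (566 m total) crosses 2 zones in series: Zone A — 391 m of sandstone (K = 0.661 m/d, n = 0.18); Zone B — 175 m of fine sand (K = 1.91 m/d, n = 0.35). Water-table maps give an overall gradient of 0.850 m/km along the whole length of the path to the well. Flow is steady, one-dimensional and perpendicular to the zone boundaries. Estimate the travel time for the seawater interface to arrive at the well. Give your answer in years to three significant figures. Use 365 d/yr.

512 years

For zones in series the flux q is common to all zones; the equivalent conductivity is the harmonic (thickness-weighted) mean, K_eq = L_total / Σ(L_j/K_j).
Σ(L/K) = 391/0.661 + 175/1.91 = 591.5 + 91.62 = 683.2 d
K_eq = L_total / Σ(L/K) = 566 / 683.2 = 0.8285 m/d
q = K_eq · i = 0.8285 × 8.5e-4 = 7.042e-4 m/d (same in every zone)
Zone A: v = q/n = 7.042e-4/0.18 = 0.003912 m/d → t_A = 391/0.003912 = 99940 d
Zone B: v = q/n = 7.042e-4/0.35 = 0.002012 m/d → t_B = 175/0.002012 = 86970 d
Total t = 99940 + 86970 = 186900 d
   = 186900 / 365 = 512 yr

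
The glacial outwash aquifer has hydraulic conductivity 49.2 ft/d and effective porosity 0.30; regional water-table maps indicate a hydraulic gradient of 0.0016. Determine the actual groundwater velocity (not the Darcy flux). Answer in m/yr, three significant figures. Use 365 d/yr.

K = 49.2 ft/d × 0.3048 = 15.00 m/d
Darcy flux q = K·i = 15.00 × 0.0016 = 0.02399 m/d
v = Ki/n = 15.00·0.0016/0.30 = 0.07998 m/d
   = 0.07998 × 365 = 29.2 m/yr

29.2 m/yr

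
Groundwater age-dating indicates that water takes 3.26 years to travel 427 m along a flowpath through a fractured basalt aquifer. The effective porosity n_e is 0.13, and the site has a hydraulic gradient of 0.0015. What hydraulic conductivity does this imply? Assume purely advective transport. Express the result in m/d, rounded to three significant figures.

t = 3.26 years = 1190 d
v = L / t = 427 / 1190 = 0.3589 m/d
K = v · n / i = 0.3589 × 0.13 / 0.0015 = 31.1 m/d

31.1 m/d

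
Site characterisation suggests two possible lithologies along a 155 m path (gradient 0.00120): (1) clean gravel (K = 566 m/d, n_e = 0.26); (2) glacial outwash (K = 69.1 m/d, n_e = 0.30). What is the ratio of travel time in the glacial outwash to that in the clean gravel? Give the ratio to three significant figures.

Unit 1 (clean gravel): v = 566×0.0012/0.26 = 2.612 m/d, t = 155/2.612 = 59.33 d
Unit 2 (glacial outwash): v = 69.1×0.0012/0.30 = 0.2764 m/d, t = 155/0.2764 = 560.8 d
t(glacial outwash) / t(clean gravel) = 560.8/59.33 = 9.45

9.45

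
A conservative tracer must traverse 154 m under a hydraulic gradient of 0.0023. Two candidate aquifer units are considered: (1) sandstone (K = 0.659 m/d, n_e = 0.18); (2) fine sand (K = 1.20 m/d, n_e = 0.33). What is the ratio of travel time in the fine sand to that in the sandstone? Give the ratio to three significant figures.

Unit 1 (sandstone): v = 0.659×0.0023/0.18 = 0.008421 m/d, t = 154/0.008421 = 18290 d
Unit 2 (fine sand): v = 1.20×0.0023/0.33 = 0.008364 m/d, t = 154/0.008364 = 18410 d
t(fine sand) / t(sandstone) = 18410/18290 = 1.01

1.01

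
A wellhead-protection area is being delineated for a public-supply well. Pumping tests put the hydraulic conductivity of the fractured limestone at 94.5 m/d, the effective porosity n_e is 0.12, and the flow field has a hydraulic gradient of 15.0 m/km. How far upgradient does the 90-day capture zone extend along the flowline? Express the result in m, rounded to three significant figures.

Darcy flux q = K·i = 94.5 × 0.015 = 1.418 m/d
v_s = q/n_e = 1.418/0.12 = 11.81 m/d
L = v × T = 11.81 × 90 = 1063 m

1060 m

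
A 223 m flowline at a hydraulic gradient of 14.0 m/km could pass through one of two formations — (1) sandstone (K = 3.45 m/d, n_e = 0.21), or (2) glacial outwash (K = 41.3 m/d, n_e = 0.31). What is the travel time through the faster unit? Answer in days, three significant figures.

Unit 1 (sandstone): v = 3.45×0.014/0.21 = 0.2300 m/d, t = 223/0.2300 = 969.6 d
Unit 2 (glacial outwash): v = 41.3×0.014/0.31 = 1.865 m/d, t = 223/1.865 = 119.6 d
Faster unit: t = 120 d

120 days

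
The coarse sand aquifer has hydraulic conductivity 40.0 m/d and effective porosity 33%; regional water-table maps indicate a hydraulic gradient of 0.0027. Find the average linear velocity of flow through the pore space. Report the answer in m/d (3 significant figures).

Specific discharge q = 40.0 × 0.0027 = 0.1080 m/d
Average linear velocity = 0.1080 / 0.33 = 0.3273 m/d

0.327 m/d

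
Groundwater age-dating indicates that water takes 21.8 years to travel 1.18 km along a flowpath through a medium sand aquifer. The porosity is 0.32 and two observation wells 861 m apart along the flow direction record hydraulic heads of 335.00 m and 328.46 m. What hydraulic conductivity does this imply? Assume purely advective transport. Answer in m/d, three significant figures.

6.25 m/d

Hydraulic gradient i = (335.00 − 328.46) / 861 = 6.54 / 861 = 0.007596
t = 21.8 years = 7957 d
L = 1.18 km = 1180 m
v = L / t = 1180 / 7957 = 0.1483 m/d
K = v · n / i = 0.1483 × 0.32 / 0.007596 = 6.25 m/d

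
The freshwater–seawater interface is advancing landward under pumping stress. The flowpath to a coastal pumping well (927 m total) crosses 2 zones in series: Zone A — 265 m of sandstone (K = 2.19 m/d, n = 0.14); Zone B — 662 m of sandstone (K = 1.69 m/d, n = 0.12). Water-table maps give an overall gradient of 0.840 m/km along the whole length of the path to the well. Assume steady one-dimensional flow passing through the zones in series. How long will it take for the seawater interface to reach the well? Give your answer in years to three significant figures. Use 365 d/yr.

210 years

For zones in series the flux q is common to all zones; the equivalent conductivity is the harmonic (thickness-weighted) mean, K_eq = L_total / Σ(L_j/K_j).
Σ(L/K) = 265/2.19 + 662/1.69 = 121.0 + 391.7 = 512.7 d
K_eq = L_total / Σ(L/K) = 927 / 512.7 = 1.808 m/d
q = K_eq · i = 1.808 × 8.4e-4 = 0.001519 m/d (same in every zone)
Zone A: v = q/n = 0.001519/0.14 = 0.01085 m/d → t_A = 265/0.01085 = 24430 d
Zone B: v = q/n = 0.001519/0.12 = 0.01266 m/d → t_B = 662/0.01266 = 52310 d
Total t = 24430 + 52310 = 76740 d
   = 76740 / 365 = 210 yr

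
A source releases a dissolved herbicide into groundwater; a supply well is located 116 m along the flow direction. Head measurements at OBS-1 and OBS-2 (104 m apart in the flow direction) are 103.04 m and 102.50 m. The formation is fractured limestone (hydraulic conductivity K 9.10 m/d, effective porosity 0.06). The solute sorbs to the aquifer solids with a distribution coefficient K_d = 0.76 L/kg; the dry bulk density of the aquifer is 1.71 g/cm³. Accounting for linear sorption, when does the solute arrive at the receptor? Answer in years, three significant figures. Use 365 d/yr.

Hydraulic gradient i = (103.04 − 102.50) / 104 = 0.54 / 104 = 0.005192
Specific discharge q = 9.10 × 0.005192 = 0.04725 m/d
Seepage velocity v = q / n = 0.04725 / 0.06 = 0.7875 m/d
Retardation R = 1 + ρ_b·K_d/n = 1 + 1.71×0.76/0.06 = 22.66
Contaminant velocity v_c = v/R = 0.7875/22.66 = 0.03475 m/d
t = L/v_c = 116/0.03475 = 3338 d
   = 3338/365 = 9.14 yr

9.14 years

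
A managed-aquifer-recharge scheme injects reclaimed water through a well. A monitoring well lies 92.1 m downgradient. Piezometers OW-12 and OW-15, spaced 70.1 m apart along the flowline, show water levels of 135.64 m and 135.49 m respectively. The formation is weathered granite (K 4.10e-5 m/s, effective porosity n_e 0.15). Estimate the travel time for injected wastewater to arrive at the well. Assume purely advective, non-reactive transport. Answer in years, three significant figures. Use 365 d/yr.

Hydraulic gradient i = (135.64 − 135.49) / 70.1 = 0.15 / 70.1 = 0.002140
K = 4.10e-5 m/s × 86400 s/d = 3.542 m/d
q = Ki = 3.542 × 0.002140 = 0.007580 m/d
Average linear velocity = 0.007580 / 0.15 = 0.05053 m/d
t = L / v = 92.1 / 0.05053 = 1823 d
   = 1823 / 365 = 4.99 yr

4.99 years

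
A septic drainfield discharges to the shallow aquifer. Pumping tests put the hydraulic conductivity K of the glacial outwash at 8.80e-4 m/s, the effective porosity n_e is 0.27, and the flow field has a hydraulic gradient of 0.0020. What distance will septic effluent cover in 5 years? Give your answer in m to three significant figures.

1030 m

K = 8.80e-4 m/s × 86400 s/d = 76.03 m/d
q = Ki = 76.03 × 0.0020 = 0.1521 m/d
v = Ki/n = 76.03·0.0020/0.27 = 0.5632 m/d
T = 5 yr × 365 = 1825 d
L = v × T = 0.5632 × 1825 = 1028 m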